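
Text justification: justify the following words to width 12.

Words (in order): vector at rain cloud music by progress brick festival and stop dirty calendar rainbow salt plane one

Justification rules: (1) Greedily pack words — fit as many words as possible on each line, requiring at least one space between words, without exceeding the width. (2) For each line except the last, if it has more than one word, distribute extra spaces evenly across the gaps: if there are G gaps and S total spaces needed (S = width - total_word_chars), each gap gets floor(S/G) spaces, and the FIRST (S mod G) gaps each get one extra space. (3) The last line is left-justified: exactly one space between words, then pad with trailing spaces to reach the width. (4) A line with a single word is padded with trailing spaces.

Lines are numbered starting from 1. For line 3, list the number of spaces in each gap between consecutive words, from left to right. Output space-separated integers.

Line 1: ['vector', 'at'] (min_width=9, slack=3)
Line 2: ['rain', 'cloud'] (min_width=10, slack=2)
Line 3: ['music', 'by'] (min_width=8, slack=4)
Line 4: ['progress'] (min_width=8, slack=4)
Line 5: ['brick'] (min_width=5, slack=7)
Line 6: ['festival', 'and'] (min_width=12, slack=0)
Line 7: ['stop', 'dirty'] (min_width=10, slack=2)
Line 8: ['calendar'] (min_width=8, slack=4)
Line 9: ['rainbow', 'salt'] (min_width=12, slack=0)
Line 10: ['plane', 'one'] (min_width=9, slack=3)

Answer: 5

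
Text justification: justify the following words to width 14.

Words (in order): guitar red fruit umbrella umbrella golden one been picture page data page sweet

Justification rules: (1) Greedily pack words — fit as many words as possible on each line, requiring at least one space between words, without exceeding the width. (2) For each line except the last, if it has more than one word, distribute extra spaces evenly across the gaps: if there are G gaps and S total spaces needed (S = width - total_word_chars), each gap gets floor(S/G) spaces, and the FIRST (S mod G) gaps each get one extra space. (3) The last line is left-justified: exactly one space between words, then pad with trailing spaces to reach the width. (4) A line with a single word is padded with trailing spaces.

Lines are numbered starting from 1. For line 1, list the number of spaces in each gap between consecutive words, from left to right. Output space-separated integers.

Line 1: ['guitar', 'red'] (min_width=10, slack=4)
Line 2: ['fruit', 'umbrella'] (min_width=14, slack=0)
Line 3: ['umbrella'] (min_width=8, slack=6)
Line 4: ['golden', 'one'] (min_width=10, slack=4)
Line 5: ['been', 'picture'] (min_width=12, slack=2)
Line 6: ['page', 'data', 'page'] (min_width=14, slack=0)
Line 7: ['sweet'] (min_width=5, slack=9)

Answer: 5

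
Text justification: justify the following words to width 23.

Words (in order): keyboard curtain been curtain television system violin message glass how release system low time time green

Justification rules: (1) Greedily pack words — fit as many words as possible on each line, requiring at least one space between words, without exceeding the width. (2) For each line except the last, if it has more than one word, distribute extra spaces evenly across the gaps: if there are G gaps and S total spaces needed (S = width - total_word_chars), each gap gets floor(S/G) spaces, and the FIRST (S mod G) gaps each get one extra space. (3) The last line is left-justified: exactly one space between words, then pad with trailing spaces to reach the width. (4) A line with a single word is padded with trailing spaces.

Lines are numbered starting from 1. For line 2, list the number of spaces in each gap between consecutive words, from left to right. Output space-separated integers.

Line 1: ['keyboard', 'curtain', 'been'] (min_width=21, slack=2)
Line 2: ['curtain', 'television'] (min_width=18, slack=5)
Line 3: ['system', 'violin', 'message'] (min_width=21, slack=2)
Line 4: ['glass', 'how', 'release'] (min_width=17, slack=6)
Line 5: ['system', 'low', 'time', 'time'] (min_width=20, slack=3)
Line 6: ['green'] (min_width=5, slack=18)

Answer: 6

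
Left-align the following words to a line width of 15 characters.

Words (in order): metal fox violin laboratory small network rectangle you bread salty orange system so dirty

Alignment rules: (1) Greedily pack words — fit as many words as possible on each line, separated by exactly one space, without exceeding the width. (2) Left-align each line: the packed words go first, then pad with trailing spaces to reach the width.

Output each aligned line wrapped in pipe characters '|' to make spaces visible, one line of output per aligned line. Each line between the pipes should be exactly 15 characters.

Answer: |metal fox      |
|violin         |
|laboratory     |
|small network  |
|rectangle you  |
|bread salty    |
|orange system  |
|so dirty       |

Derivation:
Line 1: ['metal', 'fox'] (min_width=9, slack=6)
Line 2: ['violin'] (min_width=6, slack=9)
Line 3: ['laboratory'] (min_width=10, slack=5)
Line 4: ['small', 'network'] (min_width=13, slack=2)
Line 5: ['rectangle', 'you'] (min_width=13, slack=2)
Line 6: ['bread', 'salty'] (min_width=11, slack=4)
Line 7: ['orange', 'system'] (min_width=13, slack=2)
Line 8: ['so', 'dirty'] (min_width=8, slack=7)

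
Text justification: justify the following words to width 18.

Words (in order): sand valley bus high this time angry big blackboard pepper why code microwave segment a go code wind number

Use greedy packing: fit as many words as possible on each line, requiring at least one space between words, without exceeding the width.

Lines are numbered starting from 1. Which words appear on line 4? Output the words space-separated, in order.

Answer: blackboard pepper

Derivation:
Line 1: ['sand', 'valley', 'bus'] (min_width=15, slack=3)
Line 2: ['high', 'this', 'time'] (min_width=14, slack=4)
Line 3: ['angry', 'big'] (min_width=9, slack=9)
Line 4: ['blackboard', 'pepper'] (min_width=17, slack=1)
Line 5: ['why', 'code', 'microwave'] (min_width=18, slack=0)
Line 6: ['segment', 'a', 'go', 'code'] (min_width=17, slack=1)
Line 7: ['wind', 'number'] (min_width=11, slack=7)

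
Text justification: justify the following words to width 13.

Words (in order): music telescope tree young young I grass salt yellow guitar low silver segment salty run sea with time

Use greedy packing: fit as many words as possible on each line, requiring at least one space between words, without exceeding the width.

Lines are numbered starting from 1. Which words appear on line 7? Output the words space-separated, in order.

Answer: silver

Derivation:
Line 1: ['music'] (min_width=5, slack=8)
Line 2: ['telescope'] (min_width=9, slack=4)
Line 3: ['tree', 'young'] (min_width=10, slack=3)
Line 4: ['young', 'I', 'grass'] (min_width=13, slack=0)
Line 5: ['salt', 'yellow'] (min_width=11, slack=2)
Line 6: ['guitar', 'low'] (min_width=10, slack=3)
Line 7: ['silver'] (min_width=6, slack=7)
Line 8: ['segment', 'salty'] (min_width=13, slack=0)
Line 9: ['run', 'sea', 'with'] (min_width=12, slack=1)
Line 10: ['time'] (min_width=4, slack=9)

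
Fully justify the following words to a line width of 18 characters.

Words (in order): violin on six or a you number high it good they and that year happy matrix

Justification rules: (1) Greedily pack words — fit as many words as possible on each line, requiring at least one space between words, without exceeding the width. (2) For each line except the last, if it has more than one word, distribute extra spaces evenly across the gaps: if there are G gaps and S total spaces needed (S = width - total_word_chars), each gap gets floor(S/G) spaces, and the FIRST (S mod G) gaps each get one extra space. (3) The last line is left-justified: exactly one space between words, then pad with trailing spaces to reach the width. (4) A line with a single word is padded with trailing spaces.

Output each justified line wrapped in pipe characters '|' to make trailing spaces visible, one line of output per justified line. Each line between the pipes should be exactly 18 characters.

Line 1: ['violin', 'on', 'six', 'or', 'a'] (min_width=18, slack=0)
Line 2: ['you', 'number', 'high', 'it'] (min_width=18, slack=0)
Line 3: ['good', 'they', 'and', 'that'] (min_width=18, slack=0)
Line 4: ['year', 'happy', 'matrix'] (min_width=17, slack=1)

Answer: |violin on six or a|
|you number high it|
|good they and that|
|year happy matrix |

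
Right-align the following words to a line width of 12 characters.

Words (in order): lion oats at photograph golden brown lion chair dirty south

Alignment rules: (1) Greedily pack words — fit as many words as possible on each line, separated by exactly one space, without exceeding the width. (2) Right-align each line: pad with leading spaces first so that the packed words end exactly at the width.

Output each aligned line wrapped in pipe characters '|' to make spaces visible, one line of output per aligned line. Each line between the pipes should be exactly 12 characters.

Answer: |lion oats at|
|  photograph|
|golden brown|
|  lion chair|
| dirty south|

Derivation:
Line 1: ['lion', 'oats', 'at'] (min_width=12, slack=0)
Line 2: ['photograph'] (min_width=10, slack=2)
Line 3: ['golden', 'brown'] (min_width=12, slack=0)
Line 4: ['lion', 'chair'] (min_width=10, slack=2)
Line 5: ['dirty', 'south'] (min_width=11, slack=1)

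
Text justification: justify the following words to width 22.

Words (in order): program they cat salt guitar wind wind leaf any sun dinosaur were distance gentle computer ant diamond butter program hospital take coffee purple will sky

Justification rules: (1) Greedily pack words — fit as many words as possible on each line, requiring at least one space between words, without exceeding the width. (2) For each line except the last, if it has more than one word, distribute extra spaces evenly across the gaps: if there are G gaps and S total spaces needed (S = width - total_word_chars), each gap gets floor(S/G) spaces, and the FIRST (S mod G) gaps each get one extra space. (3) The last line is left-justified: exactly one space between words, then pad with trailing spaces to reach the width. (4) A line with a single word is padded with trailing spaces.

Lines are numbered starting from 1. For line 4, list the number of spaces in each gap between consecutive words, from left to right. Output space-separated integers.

Answer: 8

Derivation:
Line 1: ['program', 'they', 'cat', 'salt'] (min_width=21, slack=1)
Line 2: ['guitar', 'wind', 'wind', 'leaf'] (min_width=21, slack=1)
Line 3: ['any', 'sun', 'dinosaur', 'were'] (min_width=21, slack=1)
Line 4: ['distance', 'gentle'] (min_width=15, slack=7)
Line 5: ['computer', 'ant', 'diamond'] (min_width=20, slack=2)
Line 6: ['butter', 'program'] (min_width=14, slack=8)
Line 7: ['hospital', 'take', 'coffee'] (min_width=20, slack=2)
Line 8: ['purple', 'will', 'sky'] (min_width=15, slack=7)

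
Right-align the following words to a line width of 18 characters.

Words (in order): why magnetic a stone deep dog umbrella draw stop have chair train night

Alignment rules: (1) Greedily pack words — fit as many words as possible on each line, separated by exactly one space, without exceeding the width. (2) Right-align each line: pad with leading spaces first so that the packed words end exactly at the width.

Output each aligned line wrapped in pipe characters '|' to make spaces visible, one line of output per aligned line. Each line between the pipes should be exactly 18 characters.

Line 1: ['why', 'magnetic', 'a'] (min_width=14, slack=4)
Line 2: ['stone', 'deep', 'dog'] (min_width=14, slack=4)
Line 3: ['umbrella', 'draw', 'stop'] (min_width=18, slack=0)
Line 4: ['have', 'chair', 'train'] (min_width=16, slack=2)
Line 5: ['night'] (min_width=5, slack=13)

Answer: |    why magnetic a|
|    stone deep dog|
|umbrella draw stop|
|  have chair train|
|             night|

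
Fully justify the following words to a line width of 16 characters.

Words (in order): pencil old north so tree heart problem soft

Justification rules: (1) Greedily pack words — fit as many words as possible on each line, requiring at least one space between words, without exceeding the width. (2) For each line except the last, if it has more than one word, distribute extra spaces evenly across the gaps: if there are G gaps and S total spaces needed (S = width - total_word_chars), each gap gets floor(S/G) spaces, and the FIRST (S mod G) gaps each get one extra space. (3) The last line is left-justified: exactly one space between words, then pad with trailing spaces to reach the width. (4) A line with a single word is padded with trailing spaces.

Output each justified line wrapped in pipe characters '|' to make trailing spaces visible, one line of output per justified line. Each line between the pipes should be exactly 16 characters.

Line 1: ['pencil', 'old', 'north'] (min_width=16, slack=0)
Line 2: ['so', 'tree', 'heart'] (min_width=13, slack=3)
Line 3: ['problem', 'soft'] (min_width=12, slack=4)

Answer: |pencil old north|
|so   tree  heart|
|problem soft    |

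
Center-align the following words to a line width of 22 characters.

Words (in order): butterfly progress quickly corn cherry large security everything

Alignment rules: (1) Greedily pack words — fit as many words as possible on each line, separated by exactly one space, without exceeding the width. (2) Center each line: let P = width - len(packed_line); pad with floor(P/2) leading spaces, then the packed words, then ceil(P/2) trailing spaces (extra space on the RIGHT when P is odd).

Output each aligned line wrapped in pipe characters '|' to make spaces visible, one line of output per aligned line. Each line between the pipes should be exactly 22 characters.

Line 1: ['butterfly', 'progress'] (min_width=18, slack=4)
Line 2: ['quickly', 'corn', 'cherry'] (min_width=19, slack=3)
Line 3: ['large', 'security'] (min_width=14, slack=8)
Line 4: ['everything'] (min_width=10, slack=12)

Answer: |  butterfly progress  |
| quickly corn cherry  |
|    large security    |
|      everything      |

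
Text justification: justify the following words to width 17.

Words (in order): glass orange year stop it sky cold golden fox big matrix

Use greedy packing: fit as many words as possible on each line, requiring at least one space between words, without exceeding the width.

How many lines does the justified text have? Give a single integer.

Answer: 4

Derivation:
Line 1: ['glass', 'orange', 'year'] (min_width=17, slack=0)
Line 2: ['stop', 'it', 'sky', 'cold'] (min_width=16, slack=1)
Line 3: ['golden', 'fox', 'big'] (min_width=14, slack=3)
Line 4: ['matrix'] (min_width=6, slack=11)
Total lines: 4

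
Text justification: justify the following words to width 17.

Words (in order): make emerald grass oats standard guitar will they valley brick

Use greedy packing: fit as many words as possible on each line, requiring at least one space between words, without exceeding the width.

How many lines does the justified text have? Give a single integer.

Answer: 5

Derivation:
Line 1: ['make', 'emerald'] (min_width=12, slack=5)
Line 2: ['grass', 'oats'] (min_width=10, slack=7)
Line 3: ['standard', 'guitar'] (min_width=15, slack=2)
Line 4: ['will', 'they', 'valley'] (min_width=16, slack=1)
Line 5: ['brick'] (min_width=5, slack=12)
Total lines: 5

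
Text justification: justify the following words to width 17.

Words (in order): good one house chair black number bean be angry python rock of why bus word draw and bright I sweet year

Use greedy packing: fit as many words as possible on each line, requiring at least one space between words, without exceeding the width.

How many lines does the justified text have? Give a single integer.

Line 1: ['good', 'one', 'house'] (min_width=14, slack=3)
Line 2: ['chair', 'black'] (min_width=11, slack=6)
Line 3: ['number', 'bean', 'be'] (min_width=14, slack=3)
Line 4: ['angry', 'python', 'rock'] (min_width=17, slack=0)
Line 5: ['of', 'why', 'bus', 'word'] (min_width=15, slack=2)
Line 6: ['draw', 'and', 'bright', 'I'] (min_width=17, slack=0)
Line 7: ['sweet', 'year'] (min_width=10, slack=7)
Total lines: 7

Answer: 7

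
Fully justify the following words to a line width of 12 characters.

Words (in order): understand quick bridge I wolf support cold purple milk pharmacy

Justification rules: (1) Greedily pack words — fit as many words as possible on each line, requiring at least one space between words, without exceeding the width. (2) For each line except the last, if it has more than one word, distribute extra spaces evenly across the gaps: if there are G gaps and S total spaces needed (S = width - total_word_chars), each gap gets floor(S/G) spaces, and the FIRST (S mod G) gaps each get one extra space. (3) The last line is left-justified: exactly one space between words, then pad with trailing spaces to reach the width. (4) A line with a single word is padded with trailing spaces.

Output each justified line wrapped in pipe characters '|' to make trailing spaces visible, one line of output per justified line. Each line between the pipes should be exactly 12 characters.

Answer: |understand  |
|quick bridge|
|I       wolf|
|support cold|
|purple  milk|
|pharmacy    |

Derivation:
Line 1: ['understand'] (min_width=10, slack=2)
Line 2: ['quick', 'bridge'] (min_width=12, slack=0)
Line 3: ['I', 'wolf'] (min_width=6, slack=6)
Line 4: ['support', 'cold'] (min_width=12, slack=0)
Line 5: ['purple', 'milk'] (min_width=11, slack=1)
Line 6: ['pharmacy'] (min_width=8, slack=4)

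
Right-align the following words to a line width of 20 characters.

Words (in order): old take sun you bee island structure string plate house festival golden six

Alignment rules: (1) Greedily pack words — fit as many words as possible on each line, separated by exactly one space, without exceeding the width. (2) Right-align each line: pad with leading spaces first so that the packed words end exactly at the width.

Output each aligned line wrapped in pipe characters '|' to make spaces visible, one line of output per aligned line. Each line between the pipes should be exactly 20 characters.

Answer: |old take sun you bee|
|    island structure|
|  string plate house|
| festival golden six|

Derivation:
Line 1: ['old', 'take', 'sun', 'you', 'bee'] (min_width=20, slack=0)
Line 2: ['island', 'structure'] (min_width=16, slack=4)
Line 3: ['string', 'plate', 'house'] (min_width=18, slack=2)
Line 4: ['festival', 'golden', 'six'] (min_width=19, slack=1)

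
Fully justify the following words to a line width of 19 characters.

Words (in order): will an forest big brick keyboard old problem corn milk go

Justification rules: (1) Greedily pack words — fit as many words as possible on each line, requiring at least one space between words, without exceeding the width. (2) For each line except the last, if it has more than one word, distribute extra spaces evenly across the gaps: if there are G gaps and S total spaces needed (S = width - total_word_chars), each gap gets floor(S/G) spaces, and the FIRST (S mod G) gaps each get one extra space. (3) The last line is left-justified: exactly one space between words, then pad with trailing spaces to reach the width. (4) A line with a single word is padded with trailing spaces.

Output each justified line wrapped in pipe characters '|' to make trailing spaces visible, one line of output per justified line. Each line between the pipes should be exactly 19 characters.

Answer: |will  an forest big|
|brick  keyboard old|
|problem  corn  milk|
|go                 |

Derivation:
Line 1: ['will', 'an', 'forest', 'big'] (min_width=18, slack=1)
Line 2: ['brick', 'keyboard', 'old'] (min_width=18, slack=1)
Line 3: ['problem', 'corn', 'milk'] (min_width=17, slack=2)
Line 4: ['go'] (min_width=2, slack=17)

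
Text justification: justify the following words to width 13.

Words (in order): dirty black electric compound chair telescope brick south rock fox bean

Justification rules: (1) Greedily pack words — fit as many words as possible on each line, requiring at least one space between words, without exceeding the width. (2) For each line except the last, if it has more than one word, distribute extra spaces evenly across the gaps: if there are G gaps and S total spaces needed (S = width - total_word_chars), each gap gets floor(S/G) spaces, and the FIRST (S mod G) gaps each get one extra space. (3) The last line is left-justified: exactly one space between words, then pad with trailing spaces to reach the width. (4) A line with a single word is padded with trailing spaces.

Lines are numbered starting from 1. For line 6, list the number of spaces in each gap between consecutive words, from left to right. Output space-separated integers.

Line 1: ['dirty', 'black'] (min_width=11, slack=2)
Line 2: ['electric'] (min_width=8, slack=5)
Line 3: ['compound'] (min_width=8, slack=5)
Line 4: ['chair'] (min_width=5, slack=8)
Line 5: ['telescope'] (min_width=9, slack=4)
Line 6: ['brick', 'south'] (min_width=11, slack=2)
Line 7: ['rock', 'fox', 'bean'] (min_width=13, slack=0)

Answer: 3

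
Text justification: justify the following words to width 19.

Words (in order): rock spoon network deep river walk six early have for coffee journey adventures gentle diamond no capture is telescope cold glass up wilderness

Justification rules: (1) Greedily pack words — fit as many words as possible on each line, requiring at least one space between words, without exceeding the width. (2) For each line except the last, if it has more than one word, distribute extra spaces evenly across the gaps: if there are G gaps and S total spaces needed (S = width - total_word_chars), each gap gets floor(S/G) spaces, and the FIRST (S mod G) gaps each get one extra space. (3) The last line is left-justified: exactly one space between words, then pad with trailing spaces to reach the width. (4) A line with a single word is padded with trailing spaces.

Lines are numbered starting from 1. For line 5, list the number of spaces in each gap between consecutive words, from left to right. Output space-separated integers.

Answer: 3

Derivation:
Line 1: ['rock', 'spoon', 'network'] (min_width=18, slack=1)
Line 2: ['deep', 'river', 'walk', 'six'] (min_width=19, slack=0)
Line 3: ['early', 'have', 'for'] (min_width=14, slack=5)
Line 4: ['coffee', 'journey'] (min_width=14, slack=5)
Line 5: ['adventures', 'gentle'] (min_width=17, slack=2)
Line 6: ['diamond', 'no', 'capture'] (min_width=18, slack=1)
Line 7: ['is', 'telescope', 'cold'] (min_width=17, slack=2)
Line 8: ['glass', 'up', 'wilderness'] (min_width=19, slack=0)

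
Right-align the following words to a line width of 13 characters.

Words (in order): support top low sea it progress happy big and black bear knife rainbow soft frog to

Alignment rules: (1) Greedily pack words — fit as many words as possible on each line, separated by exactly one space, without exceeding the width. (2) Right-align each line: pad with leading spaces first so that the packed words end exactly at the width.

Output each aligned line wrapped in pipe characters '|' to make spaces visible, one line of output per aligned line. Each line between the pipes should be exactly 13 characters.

Answer: |  support top|
|   low sea it|
|     progress|
|happy big and|
|   black bear|
|knife rainbow|
| soft frog to|

Derivation:
Line 1: ['support', 'top'] (min_width=11, slack=2)
Line 2: ['low', 'sea', 'it'] (min_width=10, slack=3)
Line 3: ['progress'] (min_width=8, slack=5)
Line 4: ['happy', 'big', 'and'] (min_width=13, slack=0)
Line 5: ['black', 'bear'] (min_width=10, slack=3)
Line 6: ['knife', 'rainbow'] (min_width=13, slack=0)
Line 7: ['soft', 'frog', 'to'] (min_width=12, slack=1)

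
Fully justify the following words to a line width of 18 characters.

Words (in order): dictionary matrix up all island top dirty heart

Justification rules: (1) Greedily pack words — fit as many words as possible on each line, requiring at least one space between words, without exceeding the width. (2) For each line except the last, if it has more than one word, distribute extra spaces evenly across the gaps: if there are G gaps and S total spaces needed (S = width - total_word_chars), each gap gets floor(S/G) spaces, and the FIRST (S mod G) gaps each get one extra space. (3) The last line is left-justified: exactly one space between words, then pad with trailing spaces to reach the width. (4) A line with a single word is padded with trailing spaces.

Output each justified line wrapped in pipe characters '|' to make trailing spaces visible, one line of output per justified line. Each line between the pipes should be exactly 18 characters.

Answer: |dictionary  matrix|
|up  all island top|
|dirty heart       |

Derivation:
Line 1: ['dictionary', 'matrix'] (min_width=17, slack=1)
Line 2: ['up', 'all', 'island', 'top'] (min_width=17, slack=1)
Line 3: ['dirty', 'heart'] (min_width=11, slack=7)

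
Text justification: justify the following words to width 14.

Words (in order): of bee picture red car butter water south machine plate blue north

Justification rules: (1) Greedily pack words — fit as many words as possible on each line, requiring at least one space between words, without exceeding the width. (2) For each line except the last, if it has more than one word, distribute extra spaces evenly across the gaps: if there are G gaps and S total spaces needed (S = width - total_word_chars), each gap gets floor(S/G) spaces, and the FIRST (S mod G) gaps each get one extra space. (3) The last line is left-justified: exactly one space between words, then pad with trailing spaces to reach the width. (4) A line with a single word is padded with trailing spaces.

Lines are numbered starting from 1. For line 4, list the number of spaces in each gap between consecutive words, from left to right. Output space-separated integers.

Line 1: ['of', 'bee', 'picture'] (min_width=14, slack=0)
Line 2: ['red', 'car', 'butter'] (min_width=14, slack=0)
Line 3: ['water', 'south'] (min_width=11, slack=3)
Line 4: ['machine', 'plate'] (min_width=13, slack=1)
Line 5: ['blue', 'north'] (min_width=10, slack=4)

Answer: 2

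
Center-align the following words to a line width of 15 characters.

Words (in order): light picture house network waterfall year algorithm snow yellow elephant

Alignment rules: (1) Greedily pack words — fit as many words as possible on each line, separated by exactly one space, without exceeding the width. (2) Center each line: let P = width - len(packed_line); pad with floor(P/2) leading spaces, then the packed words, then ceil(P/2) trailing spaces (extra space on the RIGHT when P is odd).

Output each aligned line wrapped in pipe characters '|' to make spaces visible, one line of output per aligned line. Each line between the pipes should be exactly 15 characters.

Answer: | light picture |
| house network |
|waterfall year |
|algorithm snow |
|yellow elephant|

Derivation:
Line 1: ['light', 'picture'] (min_width=13, slack=2)
Line 2: ['house', 'network'] (min_width=13, slack=2)
Line 3: ['waterfall', 'year'] (min_width=14, slack=1)
Line 4: ['algorithm', 'snow'] (min_width=14, slack=1)
Line 5: ['yellow', 'elephant'] (min_width=15, slack=0)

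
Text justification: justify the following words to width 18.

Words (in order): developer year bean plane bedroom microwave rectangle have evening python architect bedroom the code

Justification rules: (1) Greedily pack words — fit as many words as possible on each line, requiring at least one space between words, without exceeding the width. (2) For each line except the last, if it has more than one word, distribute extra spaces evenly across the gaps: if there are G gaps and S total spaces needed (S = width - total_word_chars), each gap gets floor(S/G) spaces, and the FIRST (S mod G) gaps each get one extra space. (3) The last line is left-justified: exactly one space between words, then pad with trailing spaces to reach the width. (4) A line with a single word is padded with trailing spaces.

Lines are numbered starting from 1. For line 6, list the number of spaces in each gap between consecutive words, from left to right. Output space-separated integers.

Line 1: ['developer', 'year'] (min_width=14, slack=4)
Line 2: ['bean', 'plane', 'bedroom'] (min_width=18, slack=0)
Line 3: ['microwave'] (min_width=9, slack=9)
Line 4: ['rectangle', 'have'] (min_width=14, slack=4)
Line 5: ['evening', 'python'] (min_width=14, slack=4)
Line 6: ['architect', 'bedroom'] (min_width=17, slack=1)
Line 7: ['the', 'code'] (min_width=8, slack=10)

Answer: 2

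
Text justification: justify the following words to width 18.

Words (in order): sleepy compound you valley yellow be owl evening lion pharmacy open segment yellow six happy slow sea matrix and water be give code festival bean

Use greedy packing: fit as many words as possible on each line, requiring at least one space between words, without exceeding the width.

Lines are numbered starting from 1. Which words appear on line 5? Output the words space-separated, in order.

Answer: segment yellow six

Derivation:
Line 1: ['sleepy', 'compound'] (min_width=15, slack=3)
Line 2: ['you', 'valley', 'yellow'] (min_width=17, slack=1)
Line 3: ['be', 'owl', 'evening'] (min_width=14, slack=4)
Line 4: ['lion', 'pharmacy', 'open'] (min_width=18, slack=0)
Line 5: ['segment', 'yellow', 'six'] (min_width=18, slack=0)
Line 6: ['happy', 'slow', 'sea'] (min_width=14, slack=4)
Line 7: ['matrix', 'and', 'water'] (min_width=16, slack=2)
Line 8: ['be', 'give', 'code'] (min_width=12, slack=6)
Line 9: ['festival', 'bean'] (min_width=13, slack=5)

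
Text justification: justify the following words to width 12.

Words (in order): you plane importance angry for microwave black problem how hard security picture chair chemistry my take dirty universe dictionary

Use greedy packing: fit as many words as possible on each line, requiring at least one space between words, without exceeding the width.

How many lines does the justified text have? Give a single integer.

Line 1: ['you', 'plane'] (min_width=9, slack=3)
Line 2: ['importance'] (min_width=10, slack=2)
Line 3: ['angry', 'for'] (min_width=9, slack=3)
Line 4: ['microwave'] (min_width=9, slack=3)
Line 5: ['black'] (min_width=5, slack=7)
Line 6: ['problem', 'how'] (min_width=11, slack=1)
Line 7: ['hard'] (min_width=4, slack=8)
Line 8: ['security'] (min_width=8, slack=4)
Line 9: ['picture'] (min_width=7, slack=5)
Line 10: ['chair'] (min_width=5, slack=7)
Line 11: ['chemistry', 'my'] (min_width=12, slack=0)
Line 12: ['take', 'dirty'] (min_width=10, slack=2)
Line 13: ['universe'] (min_width=8, slack=4)
Line 14: ['dictionary'] (min_width=10, slack=2)
Total lines: 14

Answer: 14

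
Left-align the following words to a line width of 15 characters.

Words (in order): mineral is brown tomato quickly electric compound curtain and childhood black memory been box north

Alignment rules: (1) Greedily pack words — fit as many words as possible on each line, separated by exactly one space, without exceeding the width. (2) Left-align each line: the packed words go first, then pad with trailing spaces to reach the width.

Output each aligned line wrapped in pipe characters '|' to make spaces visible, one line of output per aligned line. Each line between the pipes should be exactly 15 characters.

Answer: |mineral is     |
|brown tomato   |
|quickly        |
|electric       |
|compound       |
|curtain and    |
|childhood black|
|memory been box|
|north          |

Derivation:
Line 1: ['mineral', 'is'] (min_width=10, slack=5)
Line 2: ['brown', 'tomato'] (min_width=12, slack=3)
Line 3: ['quickly'] (min_width=7, slack=8)
Line 4: ['electric'] (min_width=8, slack=7)
Line 5: ['compound'] (min_width=8, slack=7)
Line 6: ['curtain', 'and'] (min_width=11, slack=4)
Line 7: ['childhood', 'black'] (min_width=15, slack=0)
Line 8: ['memory', 'been', 'box'] (min_width=15, slack=0)
Line 9: ['north'] (min_width=5, slack=10)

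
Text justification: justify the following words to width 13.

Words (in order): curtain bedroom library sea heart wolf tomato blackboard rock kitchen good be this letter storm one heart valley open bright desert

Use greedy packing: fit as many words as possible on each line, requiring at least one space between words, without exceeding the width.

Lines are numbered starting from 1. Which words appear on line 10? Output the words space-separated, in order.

Line 1: ['curtain'] (min_width=7, slack=6)
Line 2: ['bedroom'] (min_width=7, slack=6)
Line 3: ['library', 'sea'] (min_width=11, slack=2)
Line 4: ['heart', 'wolf'] (min_width=10, slack=3)
Line 5: ['tomato'] (min_width=6, slack=7)
Line 6: ['blackboard'] (min_width=10, slack=3)
Line 7: ['rock', 'kitchen'] (min_width=12, slack=1)
Line 8: ['good', 'be', 'this'] (min_width=12, slack=1)
Line 9: ['letter', 'storm'] (min_width=12, slack=1)
Line 10: ['one', 'heart'] (min_width=9, slack=4)
Line 11: ['valley', 'open'] (min_width=11, slack=2)
Line 12: ['bright', 'desert'] (min_width=13, slack=0)

Answer: one heart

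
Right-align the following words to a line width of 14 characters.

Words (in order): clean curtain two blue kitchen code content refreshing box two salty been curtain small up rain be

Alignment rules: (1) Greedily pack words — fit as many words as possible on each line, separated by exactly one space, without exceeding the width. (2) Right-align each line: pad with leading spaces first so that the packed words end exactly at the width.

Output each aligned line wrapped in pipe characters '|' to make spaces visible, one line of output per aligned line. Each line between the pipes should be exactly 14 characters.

Answer: | clean curtain|
|      two blue|
|  kitchen code|
|       content|
|refreshing box|
|two salty been|
| curtain small|
|    up rain be|

Derivation:
Line 1: ['clean', 'curtain'] (min_width=13, slack=1)
Line 2: ['two', 'blue'] (min_width=8, slack=6)
Line 3: ['kitchen', 'code'] (min_width=12, slack=2)
Line 4: ['content'] (min_width=7, slack=7)
Line 5: ['refreshing', 'box'] (min_width=14, slack=0)
Line 6: ['two', 'salty', 'been'] (min_width=14, slack=0)
Line 7: ['curtain', 'small'] (min_width=13, slack=1)
Line 8: ['up', 'rain', 'be'] (min_width=10, slack=4)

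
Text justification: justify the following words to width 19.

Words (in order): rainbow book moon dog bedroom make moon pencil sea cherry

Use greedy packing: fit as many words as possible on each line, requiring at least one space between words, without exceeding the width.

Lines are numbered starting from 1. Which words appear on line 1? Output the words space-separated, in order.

Answer: rainbow book moon

Derivation:
Line 1: ['rainbow', 'book', 'moon'] (min_width=17, slack=2)
Line 2: ['dog', 'bedroom', 'make'] (min_width=16, slack=3)
Line 3: ['moon', 'pencil', 'sea'] (min_width=15, slack=4)
Line 4: ['cherry'] (min_width=6, slack=13)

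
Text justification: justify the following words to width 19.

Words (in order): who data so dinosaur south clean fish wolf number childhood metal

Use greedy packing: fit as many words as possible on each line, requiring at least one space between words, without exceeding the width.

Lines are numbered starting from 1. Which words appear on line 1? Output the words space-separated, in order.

Line 1: ['who', 'data', 'so'] (min_width=11, slack=8)
Line 2: ['dinosaur', 'south'] (min_width=14, slack=5)
Line 3: ['clean', 'fish', 'wolf'] (min_width=15, slack=4)
Line 4: ['number', 'childhood'] (min_width=16, slack=3)
Line 5: ['metal'] (min_width=5, slack=14)

Answer: who data so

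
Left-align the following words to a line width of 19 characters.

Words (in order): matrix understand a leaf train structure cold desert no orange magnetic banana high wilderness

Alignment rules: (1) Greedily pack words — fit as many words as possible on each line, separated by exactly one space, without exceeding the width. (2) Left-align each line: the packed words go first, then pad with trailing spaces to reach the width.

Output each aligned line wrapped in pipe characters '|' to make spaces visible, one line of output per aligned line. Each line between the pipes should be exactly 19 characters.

Answer: |matrix understand a|
|leaf train         |
|structure cold     |
|desert no orange   |
|magnetic banana    |
|high wilderness    |

Derivation:
Line 1: ['matrix', 'understand', 'a'] (min_width=19, slack=0)
Line 2: ['leaf', 'train'] (min_width=10, slack=9)
Line 3: ['structure', 'cold'] (min_width=14, slack=5)
Line 4: ['desert', 'no', 'orange'] (min_width=16, slack=3)
Line 5: ['magnetic', 'banana'] (min_width=15, slack=4)
Line 6: ['high', 'wilderness'] (min_width=15, slack=4)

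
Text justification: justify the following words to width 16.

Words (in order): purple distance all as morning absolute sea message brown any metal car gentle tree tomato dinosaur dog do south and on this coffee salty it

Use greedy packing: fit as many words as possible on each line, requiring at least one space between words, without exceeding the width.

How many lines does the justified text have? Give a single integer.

Answer: 10

Derivation:
Line 1: ['purple', 'distance'] (min_width=15, slack=1)
Line 2: ['all', 'as', 'morning'] (min_width=14, slack=2)
Line 3: ['absolute', 'sea'] (min_width=12, slack=4)
Line 4: ['message', 'brown'] (min_width=13, slack=3)
Line 5: ['any', 'metal', 'car'] (min_width=13, slack=3)
Line 6: ['gentle', 'tree'] (min_width=11, slack=5)
Line 7: ['tomato', 'dinosaur'] (min_width=15, slack=1)
Line 8: ['dog', 'do', 'south', 'and'] (min_width=16, slack=0)
Line 9: ['on', 'this', 'coffee'] (min_width=14, slack=2)
Line 10: ['salty', 'it'] (min_width=8, slack=8)
Total lines: 10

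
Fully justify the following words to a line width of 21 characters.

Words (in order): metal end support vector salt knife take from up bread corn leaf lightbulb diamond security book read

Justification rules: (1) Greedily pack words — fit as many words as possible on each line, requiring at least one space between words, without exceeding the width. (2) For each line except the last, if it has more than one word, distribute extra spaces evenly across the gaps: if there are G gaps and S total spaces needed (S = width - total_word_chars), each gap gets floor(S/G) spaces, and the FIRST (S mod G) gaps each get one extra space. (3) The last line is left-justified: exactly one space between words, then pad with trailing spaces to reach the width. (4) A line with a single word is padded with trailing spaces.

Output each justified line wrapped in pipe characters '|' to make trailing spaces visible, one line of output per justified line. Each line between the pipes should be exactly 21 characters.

Answer: |metal   end   support|
|vector   salt   knife|
|take  from  up  bread|
|corn  leaf  lightbulb|
|diamond security book|
|read                 |

Derivation:
Line 1: ['metal', 'end', 'support'] (min_width=17, slack=4)
Line 2: ['vector', 'salt', 'knife'] (min_width=17, slack=4)
Line 3: ['take', 'from', 'up', 'bread'] (min_width=18, slack=3)
Line 4: ['corn', 'leaf', 'lightbulb'] (min_width=19, slack=2)
Line 5: ['diamond', 'security', 'book'] (min_width=21, slack=0)
Line 6: ['read'] (min_width=4, slack=17)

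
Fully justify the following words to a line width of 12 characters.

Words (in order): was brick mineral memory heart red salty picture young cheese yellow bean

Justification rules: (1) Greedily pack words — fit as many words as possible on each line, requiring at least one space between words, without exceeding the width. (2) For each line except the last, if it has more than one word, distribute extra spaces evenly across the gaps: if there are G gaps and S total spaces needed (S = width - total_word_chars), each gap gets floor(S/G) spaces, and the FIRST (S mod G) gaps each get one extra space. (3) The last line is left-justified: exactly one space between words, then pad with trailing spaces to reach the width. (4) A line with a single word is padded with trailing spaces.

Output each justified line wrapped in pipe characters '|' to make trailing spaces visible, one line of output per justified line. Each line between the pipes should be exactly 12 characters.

Line 1: ['was', 'brick'] (min_width=9, slack=3)
Line 2: ['mineral'] (min_width=7, slack=5)
Line 3: ['memory', 'heart'] (min_width=12, slack=0)
Line 4: ['red', 'salty'] (min_width=9, slack=3)
Line 5: ['picture'] (min_width=7, slack=5)
Line 6: ['young', 'cheese'] (min_width=12, slack=0)
Line 7: ['yellow', 'bean'] (min_width=11, slack=1)

Answer: |was    brick|
|mineral     |
|memory heart|
|red    salty|
|picture     |
|young cheese|
|yellow bean |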